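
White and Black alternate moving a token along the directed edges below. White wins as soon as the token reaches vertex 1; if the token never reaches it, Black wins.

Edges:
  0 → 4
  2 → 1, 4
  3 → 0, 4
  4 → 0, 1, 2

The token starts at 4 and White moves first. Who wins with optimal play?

Track states (vertex, player-to-move).
A0 = {(1,White), (1,Black)}
A1: add {(2,White), (4,White)}.
(4,White) ∈ A1 ⇒ White forces the target.

White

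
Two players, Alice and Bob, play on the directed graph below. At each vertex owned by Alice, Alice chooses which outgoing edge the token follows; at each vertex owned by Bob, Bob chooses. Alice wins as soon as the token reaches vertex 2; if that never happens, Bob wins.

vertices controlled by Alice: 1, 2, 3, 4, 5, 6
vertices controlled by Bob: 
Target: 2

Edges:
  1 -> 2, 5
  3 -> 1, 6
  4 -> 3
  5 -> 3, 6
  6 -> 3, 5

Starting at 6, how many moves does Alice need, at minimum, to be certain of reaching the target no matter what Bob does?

A0 = {2}
A1: add {1} — 1 (Alice) has 1→2.
A2: add {3} — 3 (Alice) has 3→1.
A3: add {4, 5, 6} — 4 (Alice) has 4→3; 5 (Alice) has 5→3; 6 (Alice) has 6→3.
A3 = all vertices. Fixed point.
6 enters the attractor at level 3, so Alice can force the target in 3 moves from there.

3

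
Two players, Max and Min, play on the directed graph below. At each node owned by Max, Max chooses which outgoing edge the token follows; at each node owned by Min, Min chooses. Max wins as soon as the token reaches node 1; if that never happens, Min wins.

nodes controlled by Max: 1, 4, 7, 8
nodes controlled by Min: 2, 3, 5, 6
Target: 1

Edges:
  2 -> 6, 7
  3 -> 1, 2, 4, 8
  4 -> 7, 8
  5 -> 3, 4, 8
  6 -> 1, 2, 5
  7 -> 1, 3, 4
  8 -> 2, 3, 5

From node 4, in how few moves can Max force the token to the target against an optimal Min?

2

A0 = {1}
A1: add {7} — 7 (Max) has 7→1.
A2: add {4} — 4 (Max) has 4→7.
A3 = A2; e.g. 2 (Min) can still go to 6. Fixed point.
4 enters the attractor at level 2, so Max can force the target in 2 moves from there.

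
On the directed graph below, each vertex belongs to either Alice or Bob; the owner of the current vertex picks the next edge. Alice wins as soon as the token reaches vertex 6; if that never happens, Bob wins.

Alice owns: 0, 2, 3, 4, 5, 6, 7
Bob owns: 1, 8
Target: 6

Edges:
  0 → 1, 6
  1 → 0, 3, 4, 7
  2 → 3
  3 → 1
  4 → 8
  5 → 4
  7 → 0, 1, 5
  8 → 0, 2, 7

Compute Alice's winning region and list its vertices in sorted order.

A0 = {6}
A1: add {0} — 0 (Alice) has 0→6.
A2: add {7} — 7 (Alice) has 7→0.
A3 = A2; e.g. 1 (Bob) can still go to 3. Fixed point.
Alice's winning region = {0, 6, 7}.

0, 6, 7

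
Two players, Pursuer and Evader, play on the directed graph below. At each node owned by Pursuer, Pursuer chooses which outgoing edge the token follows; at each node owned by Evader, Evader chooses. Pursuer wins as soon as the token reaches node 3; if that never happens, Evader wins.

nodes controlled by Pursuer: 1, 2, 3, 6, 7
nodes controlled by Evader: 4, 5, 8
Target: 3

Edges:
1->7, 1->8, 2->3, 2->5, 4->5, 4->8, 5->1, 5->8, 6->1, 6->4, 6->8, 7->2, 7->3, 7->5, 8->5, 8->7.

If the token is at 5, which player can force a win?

A0 = {3}
A1: add {2, 7} — 2 (Pursuer) has 2→3; 7 (Pursuer) has 7→3.
A2: add {1} — 1 (Pursuer) has 1→7.
A3: add {6} — 6 (Pursuer) has 6→1.
A4 = A3; e.g. 4 (Evader) can still go to 5. Fixed point.
5 never enters the attractor, so Evader can avoid the target forever.

Evader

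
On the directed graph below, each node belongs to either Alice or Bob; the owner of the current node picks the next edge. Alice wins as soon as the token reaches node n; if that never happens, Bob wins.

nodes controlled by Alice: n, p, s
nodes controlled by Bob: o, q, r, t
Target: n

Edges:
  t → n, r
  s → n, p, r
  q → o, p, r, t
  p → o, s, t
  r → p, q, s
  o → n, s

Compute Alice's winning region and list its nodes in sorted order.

A0 = {n}
A1: add {s} — s (Alice) has s→n.
A2: add {o, p} — o (Bob): all of {n, s} already in; p (Alice) has p→s.
A3 = A2; e.g. q (Bob) can still go to r. Fixed point.
Alice's winning region = {n, o, p, s}.

n, o, p, s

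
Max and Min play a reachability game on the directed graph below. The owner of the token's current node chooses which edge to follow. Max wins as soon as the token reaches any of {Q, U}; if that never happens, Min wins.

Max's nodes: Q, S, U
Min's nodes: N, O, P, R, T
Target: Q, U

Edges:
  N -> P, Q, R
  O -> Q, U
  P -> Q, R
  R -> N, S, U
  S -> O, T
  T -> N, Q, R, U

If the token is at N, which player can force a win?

A0 = {Q, U}
A1: add {O} — O (Min): all of {Q, U} already in.
A2: add {S} — S (Max) has S→O.
A3 = A2; e.g. N (Min) can still go to P. Fixed point.
N never enters the attractor, so Min can avoid the target forever.

Min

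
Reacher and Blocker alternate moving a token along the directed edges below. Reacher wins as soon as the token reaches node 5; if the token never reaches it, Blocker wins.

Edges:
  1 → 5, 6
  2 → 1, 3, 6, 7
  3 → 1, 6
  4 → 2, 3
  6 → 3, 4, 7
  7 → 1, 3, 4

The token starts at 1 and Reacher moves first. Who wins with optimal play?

Reacher

Track states (vertex, player-to-move).
A0 = {(5,Reacher), (5,Blocker)}
A1: add {(1,Reacher)}.
(1,Reacher) ∈ A1 ⇒ Reacher forces the target.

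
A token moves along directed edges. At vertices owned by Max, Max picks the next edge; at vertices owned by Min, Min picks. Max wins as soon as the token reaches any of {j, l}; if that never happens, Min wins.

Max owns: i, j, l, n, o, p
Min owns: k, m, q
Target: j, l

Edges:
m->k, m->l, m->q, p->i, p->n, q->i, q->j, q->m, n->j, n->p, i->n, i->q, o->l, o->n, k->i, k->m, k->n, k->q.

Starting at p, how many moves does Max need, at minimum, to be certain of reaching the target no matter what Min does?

A0 = {j, l}
A1: add {n, o} — n (Max) has n→j; o (Max) has o→l.
A2: add {i, p} — i (Max) has i→n; p (Max) has p→n.
A3 = A2; e.g. k (Min) can still go to m. Fixed point.
p enters the attractor at level 2, so Max can force the target in 2 moves from there.

2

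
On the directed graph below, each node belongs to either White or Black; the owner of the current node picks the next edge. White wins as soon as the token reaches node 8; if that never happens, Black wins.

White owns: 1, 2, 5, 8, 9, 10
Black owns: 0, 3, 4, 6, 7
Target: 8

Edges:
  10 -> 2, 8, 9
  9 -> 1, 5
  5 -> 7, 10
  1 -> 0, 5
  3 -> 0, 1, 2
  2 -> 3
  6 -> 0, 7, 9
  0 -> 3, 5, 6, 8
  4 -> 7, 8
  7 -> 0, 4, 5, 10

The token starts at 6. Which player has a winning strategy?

A0 = {8}
A1: add {10} — 10 (White) has 10→8.
A2: add {5} — 5 (White) has 5→10.
A3: add {1, 9} — 1 (White) has 1→5; 9 (White) has 9→5.
A4 = A3; e.g. 0 (Black) can still go to 3. Fixed point.
6 never enters the attractor, so Black can avoid the target forever.

Black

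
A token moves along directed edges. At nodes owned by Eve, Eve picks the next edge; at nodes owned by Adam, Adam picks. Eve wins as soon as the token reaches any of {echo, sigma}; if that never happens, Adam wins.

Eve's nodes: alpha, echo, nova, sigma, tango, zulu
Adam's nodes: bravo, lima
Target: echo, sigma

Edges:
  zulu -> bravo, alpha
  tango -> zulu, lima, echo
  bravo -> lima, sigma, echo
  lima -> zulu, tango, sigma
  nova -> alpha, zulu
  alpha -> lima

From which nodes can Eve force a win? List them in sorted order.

echo, sigma, tango

A0 = {echo, sigma}
A1: add {tango} — tango (Eve) has tango→echo.
A2 = A1; e.g. bravo (Adam) can still go to lima. Fixed point.
Eve's winning region = {echo, sigma, tango}.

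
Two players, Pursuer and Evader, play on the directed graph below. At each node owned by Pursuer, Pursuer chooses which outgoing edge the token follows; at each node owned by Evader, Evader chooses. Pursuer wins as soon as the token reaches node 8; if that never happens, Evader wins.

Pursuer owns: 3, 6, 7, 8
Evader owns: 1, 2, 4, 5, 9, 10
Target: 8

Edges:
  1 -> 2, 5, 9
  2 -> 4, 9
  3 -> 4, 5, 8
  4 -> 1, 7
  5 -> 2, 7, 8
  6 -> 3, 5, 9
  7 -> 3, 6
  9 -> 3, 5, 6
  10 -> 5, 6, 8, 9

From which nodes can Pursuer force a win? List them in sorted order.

A0 = {8}
A1: add {3} — 3 (Pursuer) has 3→8.
A2: add {6, 7} — 6 (Pursuer) has 6→3; 7 (Pursuer) has 7→3.
A3 = A2; e.g. 1 (Evader) can still go to 2. Fixed point.
Pursuer's winning region = {3, 6, 7, 8}.

3, 6, 7, 8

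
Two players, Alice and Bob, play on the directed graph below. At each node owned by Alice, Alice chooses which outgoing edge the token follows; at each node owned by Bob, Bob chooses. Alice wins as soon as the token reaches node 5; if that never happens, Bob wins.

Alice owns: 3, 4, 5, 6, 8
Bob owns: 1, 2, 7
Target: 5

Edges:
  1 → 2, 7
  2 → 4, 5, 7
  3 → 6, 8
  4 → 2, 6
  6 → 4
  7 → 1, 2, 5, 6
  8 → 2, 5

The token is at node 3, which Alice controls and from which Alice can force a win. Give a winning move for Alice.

8

A0 = {5}
A1: add {8} — 8 (Alice) has 8→5.
A2: add {3} — 3 (Alice) has 3→8.
A3 = A2; e.g. 1 (Bob) can still go to 2. Fixed point.
From 3, successor 8 is in the attractor (rank 1); the other successor 6 is not.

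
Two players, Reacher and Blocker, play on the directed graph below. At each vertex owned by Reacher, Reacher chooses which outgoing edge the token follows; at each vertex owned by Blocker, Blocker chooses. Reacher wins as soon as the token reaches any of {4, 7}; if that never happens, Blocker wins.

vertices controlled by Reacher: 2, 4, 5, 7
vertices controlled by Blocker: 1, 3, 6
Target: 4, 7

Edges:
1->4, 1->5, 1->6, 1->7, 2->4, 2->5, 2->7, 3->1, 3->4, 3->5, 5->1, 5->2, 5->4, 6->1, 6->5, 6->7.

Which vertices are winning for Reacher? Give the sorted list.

A0 = {4, 7}
A1: add {2, 5} — 2 (Reacher) has 2→4; 5 (Reacher) has 5→4.
A2 = A1; e.g. 1 (Blocker) can still go to 6. Fixed point.
Reacher's winning region = {2, 4, 5, 7}.

2, 4, 5, 7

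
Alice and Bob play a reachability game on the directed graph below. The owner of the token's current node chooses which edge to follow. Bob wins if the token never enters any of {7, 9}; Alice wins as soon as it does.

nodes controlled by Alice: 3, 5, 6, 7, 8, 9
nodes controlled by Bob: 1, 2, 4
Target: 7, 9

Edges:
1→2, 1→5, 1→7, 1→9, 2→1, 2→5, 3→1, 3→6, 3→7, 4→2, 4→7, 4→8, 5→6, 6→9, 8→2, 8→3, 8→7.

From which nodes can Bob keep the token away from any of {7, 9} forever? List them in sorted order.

1, 2, 4

A0 = {7, 9}
A1: add {3, 6, 8} — 3 (Alice) has 3→7; 6 (Alice) has 6→9; 8 (Alice) has 8→7.
A2: add {5} — 5 (Alice) has 5→6.
A3 = A2; e.g. 1 (Bob) can still go to 2. Fixed point.
Alice's attractor = {3, 5, 6, 7, 8, 9}; Bob avoids the target exactly from the complement.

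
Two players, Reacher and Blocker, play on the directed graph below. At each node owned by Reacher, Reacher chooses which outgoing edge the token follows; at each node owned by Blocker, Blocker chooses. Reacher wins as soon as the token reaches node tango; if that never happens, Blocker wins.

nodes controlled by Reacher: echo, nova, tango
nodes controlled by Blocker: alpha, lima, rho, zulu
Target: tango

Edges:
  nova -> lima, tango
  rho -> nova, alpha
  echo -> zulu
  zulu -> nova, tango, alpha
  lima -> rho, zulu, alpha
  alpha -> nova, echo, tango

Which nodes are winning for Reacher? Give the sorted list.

A0 = {tango}
A1: add {nova} — nova (Reacher) has nova→tango.
A2 = A1; e.g. rho (Blocker) can still go to alpha. Fixed point.
Reacher's winning region = {nova, tango}.

nova, tango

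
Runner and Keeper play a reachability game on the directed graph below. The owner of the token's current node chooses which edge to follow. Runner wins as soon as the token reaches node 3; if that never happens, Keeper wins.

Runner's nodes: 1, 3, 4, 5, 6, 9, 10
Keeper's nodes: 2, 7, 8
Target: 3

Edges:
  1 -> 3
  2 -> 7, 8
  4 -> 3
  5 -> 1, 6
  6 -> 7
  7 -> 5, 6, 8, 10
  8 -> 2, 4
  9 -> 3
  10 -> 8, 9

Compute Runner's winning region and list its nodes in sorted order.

A0 = {3}
A1: add {1, 4, 9} — 1 (Runner) has 1→3; 4 (Runner) has 4→3; 9 (Runner) has 9→3.
A2: add {5, 10} — 5 (Runner) has 5→1; 10 (Runner) has 10→9.
A3 = A2; e.g. 2 (Keeper) can still go to 7. Fixed point.
Runner's winning region = {1, 3, 4, 5, 9, 10}.

1, 3, 4, 5, 9, 10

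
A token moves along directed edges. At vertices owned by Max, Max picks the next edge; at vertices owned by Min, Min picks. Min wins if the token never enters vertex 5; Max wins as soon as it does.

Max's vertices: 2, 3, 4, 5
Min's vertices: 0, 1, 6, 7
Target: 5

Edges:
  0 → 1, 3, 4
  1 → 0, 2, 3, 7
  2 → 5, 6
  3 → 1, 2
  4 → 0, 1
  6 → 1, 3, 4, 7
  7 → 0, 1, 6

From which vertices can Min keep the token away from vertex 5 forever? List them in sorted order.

A0 = {5}
A1: add {2} — 2 (Max) has 2→5.
A2: add {3} — 3 (Max) has 3→2.
A3 = A2; e.g. 0 (Min) can still go to 1. Fixed point.
Max's attractor = {2, 3, 5}; Min avoids the target exactly from the complement.

0, 1, 4, 6, 7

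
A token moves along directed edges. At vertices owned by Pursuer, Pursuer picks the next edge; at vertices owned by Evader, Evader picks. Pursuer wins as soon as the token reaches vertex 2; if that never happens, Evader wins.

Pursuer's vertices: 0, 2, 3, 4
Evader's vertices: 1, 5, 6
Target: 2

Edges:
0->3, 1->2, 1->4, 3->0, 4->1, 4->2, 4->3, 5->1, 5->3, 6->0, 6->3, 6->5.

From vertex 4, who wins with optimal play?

A0 = {2}
A1: add {4} — 4 (Pursuer) has 4→2.
4 ∈ A1, so Pursuer can force the target.

Pursuer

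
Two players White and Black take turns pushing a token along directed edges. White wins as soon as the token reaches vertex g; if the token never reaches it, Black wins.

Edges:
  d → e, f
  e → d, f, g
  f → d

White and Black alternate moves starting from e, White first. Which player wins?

Track states (vertex, player-to-move).
A0 = {(g,White), (g,Black)}
A1: add {(e,White)}.
(e,White) ∈ A1 ⇒ White forces the target.

White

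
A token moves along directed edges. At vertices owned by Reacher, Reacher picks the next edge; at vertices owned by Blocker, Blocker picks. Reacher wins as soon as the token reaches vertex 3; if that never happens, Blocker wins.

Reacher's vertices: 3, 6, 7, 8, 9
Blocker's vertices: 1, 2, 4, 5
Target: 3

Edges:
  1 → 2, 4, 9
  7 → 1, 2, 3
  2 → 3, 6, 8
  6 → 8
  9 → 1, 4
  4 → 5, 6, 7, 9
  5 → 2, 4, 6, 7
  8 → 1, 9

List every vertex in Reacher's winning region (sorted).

A0 = {3}
A1: add {7} — 7 (Reacher) has 7→3.
A2 = A1; e.g. 1 (Blocker) can still go to 2. Fixed point.
Reacher's winning region = {3, 7}.

3, 7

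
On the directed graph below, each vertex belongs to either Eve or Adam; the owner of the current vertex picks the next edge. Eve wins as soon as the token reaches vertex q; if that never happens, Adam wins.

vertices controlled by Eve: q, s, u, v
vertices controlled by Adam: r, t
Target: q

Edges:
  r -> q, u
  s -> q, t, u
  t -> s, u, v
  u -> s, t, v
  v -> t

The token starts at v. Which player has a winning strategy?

A0 = {q}
A1: add {s} — s (Eve) has s→q.
A2: add {u} — u (Eve) has u→s.
A3: add {r} — r (Adam): all of {q, u} already in.
A4 = A3; e.g. t (Adam) can still go to v. Fixed point.
v never enters the attractor, so Adam can avoid the target forever.

Adam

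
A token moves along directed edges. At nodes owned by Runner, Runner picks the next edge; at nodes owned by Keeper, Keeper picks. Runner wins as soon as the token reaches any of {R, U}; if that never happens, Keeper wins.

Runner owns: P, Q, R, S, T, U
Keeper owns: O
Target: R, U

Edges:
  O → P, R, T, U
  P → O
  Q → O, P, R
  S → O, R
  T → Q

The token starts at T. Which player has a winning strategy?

A0 = {R, U}
A1: add {Q, S} — Q (Runner) has Q→R; S (Runner) has S→R.
A2: add {T} — T (Runner) has T→Q.
A3 = A2; e.g. O (Keeper) can still go to P. Fixed point.
T ∈ A2, so Runner can force the target.

Runner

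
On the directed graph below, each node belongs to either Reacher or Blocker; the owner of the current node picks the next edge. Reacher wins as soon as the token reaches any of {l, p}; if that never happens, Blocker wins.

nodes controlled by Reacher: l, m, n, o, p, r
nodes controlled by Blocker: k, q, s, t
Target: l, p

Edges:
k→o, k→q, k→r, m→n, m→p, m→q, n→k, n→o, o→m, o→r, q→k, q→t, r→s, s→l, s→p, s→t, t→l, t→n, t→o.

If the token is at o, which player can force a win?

Reacher

A0 = {l, p}
A1: add {m} — m (Reacher) has m→p.
A2: add {o} — o (Reacher) has o→m.
o ∈ A2, so Reacher can force the target.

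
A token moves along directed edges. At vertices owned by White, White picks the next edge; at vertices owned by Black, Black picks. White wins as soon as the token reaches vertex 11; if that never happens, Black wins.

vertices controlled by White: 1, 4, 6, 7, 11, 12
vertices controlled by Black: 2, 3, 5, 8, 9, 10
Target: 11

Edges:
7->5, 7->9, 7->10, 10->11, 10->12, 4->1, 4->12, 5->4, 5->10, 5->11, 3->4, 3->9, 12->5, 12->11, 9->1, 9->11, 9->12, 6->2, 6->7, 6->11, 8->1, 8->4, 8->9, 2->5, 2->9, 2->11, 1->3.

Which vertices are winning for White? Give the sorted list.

A0 = {11}
A1: add {6, 12} — 6 (White) has 6→11; 12 (White) has 12→11.
A2: add {4, 10} — 4 (White) has 4→12; 10 (Black): all of {11, 12} already in.
A3: add {5, 7} — 5 (Black): all of {4, 10, 11} already in; 7 (White) has 7→10.
A4 = A3; e.g. 1 (White) has no edge into A3. Fixed point.
White's winning region = {4, 5, 6, 7, 10, 11, 12}.

4, 5, 6, 7, 10, 11, 12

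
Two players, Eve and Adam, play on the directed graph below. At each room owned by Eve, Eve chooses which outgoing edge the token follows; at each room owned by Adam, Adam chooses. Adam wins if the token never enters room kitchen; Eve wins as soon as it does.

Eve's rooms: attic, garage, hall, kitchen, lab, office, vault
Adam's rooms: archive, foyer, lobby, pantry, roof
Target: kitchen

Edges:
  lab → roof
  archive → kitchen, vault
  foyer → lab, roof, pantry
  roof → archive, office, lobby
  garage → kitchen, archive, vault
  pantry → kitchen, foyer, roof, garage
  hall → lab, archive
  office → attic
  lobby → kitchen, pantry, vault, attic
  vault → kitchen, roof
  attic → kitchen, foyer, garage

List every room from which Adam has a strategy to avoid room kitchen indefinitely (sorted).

A0 = {kitchen}
A1: add {attic, garage, vault} — garage (Eve) has garage→kitchen; vault (Eve) has vault→kitchen; attic (Eve) has attic→kitchen.
A2: add {archive, office} — archive (Adam): all of {kitchen, vault} already in; office (Eve) has office→attic.
A3: add {hall} — hall (Eve) has hall→archive.
A4 = A3; e.g. lab (Eve) has no edge into A3. Fixed point.
Eve's attractor = {archive, attic, garage, hall, kitchen, office, vault}; Adam avoids the target exactly from the complement.

foyer, lab, lobby, pantry, roof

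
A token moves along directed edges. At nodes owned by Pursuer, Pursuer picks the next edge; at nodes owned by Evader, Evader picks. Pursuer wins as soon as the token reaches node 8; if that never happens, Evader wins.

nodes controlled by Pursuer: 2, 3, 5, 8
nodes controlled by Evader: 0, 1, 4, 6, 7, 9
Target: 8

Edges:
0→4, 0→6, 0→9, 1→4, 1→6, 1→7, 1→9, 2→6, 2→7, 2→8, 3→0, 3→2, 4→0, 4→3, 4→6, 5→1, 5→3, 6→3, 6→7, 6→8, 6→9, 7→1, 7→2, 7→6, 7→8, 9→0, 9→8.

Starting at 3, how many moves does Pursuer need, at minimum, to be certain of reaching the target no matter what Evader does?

2

A0 = {8}
A1: add {2} — 2 (Pursuer) has 2→8.
A2: add {3} — 3 (Pursuer) has 3→2.
3 enters the attractor at level 2, so Pursuer can force the target in 2 moves from there.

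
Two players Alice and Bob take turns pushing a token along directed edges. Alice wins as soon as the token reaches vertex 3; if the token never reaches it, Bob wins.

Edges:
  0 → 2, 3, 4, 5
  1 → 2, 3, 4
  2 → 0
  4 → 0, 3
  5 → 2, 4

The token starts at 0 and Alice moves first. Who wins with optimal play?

Alice

Track states (vertex, player-to-move).
A0 = {(3,Alice), (3,Bob)}
A1: add {(0,Alice), (1,Alice), (4,Alice)}.
(0,Alice) ∈ A1 ⇒ Alice forces the target.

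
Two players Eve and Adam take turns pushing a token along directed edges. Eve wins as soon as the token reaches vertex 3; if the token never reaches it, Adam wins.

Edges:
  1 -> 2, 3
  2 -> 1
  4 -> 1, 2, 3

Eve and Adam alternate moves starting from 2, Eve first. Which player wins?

Adam

Track states (vertex, player-to-move).
A0 = {(3,Eve), (3,Adam)}
A1: add {(1,Eve), (4,Eve)}.
A2: add {(2,Adam)}.
A3 = A2; e.g. (1,Adam) stays out. (2,Eve) never enters ⇒ Adam avoids the target.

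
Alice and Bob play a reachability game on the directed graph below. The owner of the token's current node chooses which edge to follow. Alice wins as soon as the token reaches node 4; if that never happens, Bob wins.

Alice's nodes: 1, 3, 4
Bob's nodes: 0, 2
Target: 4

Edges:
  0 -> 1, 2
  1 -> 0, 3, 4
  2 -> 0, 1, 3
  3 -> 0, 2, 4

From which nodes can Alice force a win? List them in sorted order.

A0 = {4}
A1: add {1, 3} — 1 (Alice) has 1→4; 3 (Alice) has 3→4.
A2 = A1; e.g. 0 (Bob) can still go to 2. Fixed point.
Alice's winning region = {1, 3, 4}.

1, 3, 4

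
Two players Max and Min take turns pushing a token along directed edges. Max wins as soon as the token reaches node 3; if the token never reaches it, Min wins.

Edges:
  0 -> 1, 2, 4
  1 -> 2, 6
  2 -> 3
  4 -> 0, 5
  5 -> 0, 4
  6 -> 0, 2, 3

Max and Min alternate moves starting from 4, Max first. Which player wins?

Track states (vertex, player-to-move).
A0 = {(3,Max), (3,Min)}
A1: add {(2,Max), (2,Min), (6,Max)}.
A2: add {(0,Max), (1,Max), (1,Min)}.
A3: add {(6,Min)}.
A4 = A3; e.g. (0,Min) stays out. (4,Max) never enters ⇒ Min avoids the target.

Min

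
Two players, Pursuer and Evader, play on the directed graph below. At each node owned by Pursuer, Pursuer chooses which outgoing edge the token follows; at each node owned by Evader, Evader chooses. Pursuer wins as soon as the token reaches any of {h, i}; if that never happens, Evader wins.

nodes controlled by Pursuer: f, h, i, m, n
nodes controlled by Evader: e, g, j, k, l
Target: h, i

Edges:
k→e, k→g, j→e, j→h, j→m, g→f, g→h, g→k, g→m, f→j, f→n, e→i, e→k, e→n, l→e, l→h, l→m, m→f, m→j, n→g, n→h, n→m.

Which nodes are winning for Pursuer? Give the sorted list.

A0 = {h, i}
A1: add {n} — n (Pursuer) has n→h.
A2: add {f} — f (Pursuer) has f→n.
A3: add {m} — m (Pursuer) has m→f.
A4 = A3; e.g. e (Evader) can still go to k. Fixed point.
Pursuer's winning region = {f, h, i, m, n}.

f, h, i, m, n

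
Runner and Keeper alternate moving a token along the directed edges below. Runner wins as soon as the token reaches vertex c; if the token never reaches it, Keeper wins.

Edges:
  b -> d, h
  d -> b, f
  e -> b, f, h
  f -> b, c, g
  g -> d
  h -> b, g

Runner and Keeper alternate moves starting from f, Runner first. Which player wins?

Track states (vertex, player-to-move).
A0 = {(c,Runner), (c,Keeper)}
A1: add {(f,Runner)}.
(f,Runner) ∈ A1 ⇒ Runner forces the target.

Runner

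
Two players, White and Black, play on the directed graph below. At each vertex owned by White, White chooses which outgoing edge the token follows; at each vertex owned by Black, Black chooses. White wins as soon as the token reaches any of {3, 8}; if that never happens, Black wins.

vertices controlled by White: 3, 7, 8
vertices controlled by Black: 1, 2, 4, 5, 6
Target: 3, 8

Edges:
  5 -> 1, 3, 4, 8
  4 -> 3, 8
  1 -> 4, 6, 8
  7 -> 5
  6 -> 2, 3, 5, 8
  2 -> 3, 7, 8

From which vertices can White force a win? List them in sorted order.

A0 = {3, 8}
A1: add {4} — 4 (Black): all of {3, 8} already in.
A2 = A1; e.g. 1 (Black) can still go to 6. Fixed point.
White's winning region = {3, 4, 8}.

3, 4, 8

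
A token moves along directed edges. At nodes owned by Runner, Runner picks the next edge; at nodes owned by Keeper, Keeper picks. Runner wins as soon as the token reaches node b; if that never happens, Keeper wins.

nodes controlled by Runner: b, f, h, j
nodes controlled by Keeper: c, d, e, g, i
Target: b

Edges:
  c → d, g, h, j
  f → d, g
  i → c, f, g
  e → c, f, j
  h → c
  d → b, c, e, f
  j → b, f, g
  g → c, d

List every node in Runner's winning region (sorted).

A0 = {b}
A1: add {j} — j (Runner) has j→b.
A2 = A1; e.g. c (Keeper) can still go to d. Fixed point.
Runner's winning region = {b, j}.

b, j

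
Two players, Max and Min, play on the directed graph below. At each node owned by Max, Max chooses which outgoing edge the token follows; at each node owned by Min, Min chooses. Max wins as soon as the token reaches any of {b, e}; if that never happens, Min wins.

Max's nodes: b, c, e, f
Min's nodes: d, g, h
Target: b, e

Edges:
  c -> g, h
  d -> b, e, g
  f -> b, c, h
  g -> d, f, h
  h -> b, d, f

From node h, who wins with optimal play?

Min

A0 = {b, e}
A1: add {f} — f (Max) has f→b.
A2 = A1; e.g. c (Max) has no edge into A1. Fixed point.
h never enters the attractor, so Min can avoid the target forever.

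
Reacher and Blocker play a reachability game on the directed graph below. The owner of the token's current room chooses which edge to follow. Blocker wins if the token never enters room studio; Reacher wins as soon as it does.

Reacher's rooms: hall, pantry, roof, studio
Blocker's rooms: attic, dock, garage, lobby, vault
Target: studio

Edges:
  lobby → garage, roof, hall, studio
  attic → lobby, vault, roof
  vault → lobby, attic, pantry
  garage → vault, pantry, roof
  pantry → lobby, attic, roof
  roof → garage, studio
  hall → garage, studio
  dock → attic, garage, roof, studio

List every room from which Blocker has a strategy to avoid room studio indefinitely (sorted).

A0 = {studio}
A1: add {hall, roof} — roof (Reacher) has roof→studio; hall (Reacher) has hall→studio.
A2: add {pantry} — pantry (Reacher) has pantry→roof.
A3 = A2; e.g. lobby (Blocker) can still go to garage. Fixed point.
Reacher's attractor = {hall, pantry, roof, studio}; Blocker avoids the target exactly from the complement.

attic, dock, garage, lobby, vault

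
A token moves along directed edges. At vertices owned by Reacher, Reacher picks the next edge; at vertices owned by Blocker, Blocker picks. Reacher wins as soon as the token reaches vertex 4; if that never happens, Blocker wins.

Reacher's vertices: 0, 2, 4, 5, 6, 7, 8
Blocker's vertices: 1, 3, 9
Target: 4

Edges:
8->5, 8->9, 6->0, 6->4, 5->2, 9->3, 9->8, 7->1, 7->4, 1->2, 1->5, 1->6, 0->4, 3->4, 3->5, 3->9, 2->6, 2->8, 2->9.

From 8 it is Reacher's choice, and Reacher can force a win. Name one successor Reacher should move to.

5

A0 = {4}
A1: add {0, 6, 7} — 0 (Reacher) has 0→4; 6 (Reacher) has 6→4; 7 (Reacher) has 7→4.
A2: add {2} — 2 (Reacher) has 2→6.
A3: add {5} — 5 (Reacher) has 5→2.
A4: add {1, 8} — 1 (Blocker): all of {2, 5, 6} already in; 8 (Reacher) has 8→5.
A5 = A4; e.g. 3 (Blocker) can still go to 9. Fixed point.
From 8, successor 5 is in the attractor (rank 3); the other successor 9 is not.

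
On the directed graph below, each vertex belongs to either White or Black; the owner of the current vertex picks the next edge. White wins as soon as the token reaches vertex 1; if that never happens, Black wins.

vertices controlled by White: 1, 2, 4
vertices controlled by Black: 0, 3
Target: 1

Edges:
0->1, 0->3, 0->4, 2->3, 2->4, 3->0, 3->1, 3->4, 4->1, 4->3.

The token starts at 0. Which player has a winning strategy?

Black

A0 = {1}
A1: add {4} — 4 (White) has 4→1.
A2: add {2} — 2 (White) has 2→4.
A3 = A2; e.g. 0 (Black) can still go to 3. Fixed point.
0 never enters the attractor, so Black can avoid the target forever.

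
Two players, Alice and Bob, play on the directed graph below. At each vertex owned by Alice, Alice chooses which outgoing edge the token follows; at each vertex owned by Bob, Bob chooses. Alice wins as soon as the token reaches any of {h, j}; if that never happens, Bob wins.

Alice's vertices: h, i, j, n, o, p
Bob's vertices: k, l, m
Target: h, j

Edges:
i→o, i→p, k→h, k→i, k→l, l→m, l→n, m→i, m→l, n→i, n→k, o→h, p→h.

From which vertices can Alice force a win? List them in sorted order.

A0 = {h, j}
A1: add {o, p} — o (Alice) has o→h; p (Alice) has p→h.
A2: add {i} — i (Alice) has i→o.
A3: add {n} — n (Alice) has n→i.
A4 = A3; e.g. k (Bob) can still go to l. Fixed point.
Alice's winning region = {h, i, j, n, o, p}.

h, i, j, n, o, p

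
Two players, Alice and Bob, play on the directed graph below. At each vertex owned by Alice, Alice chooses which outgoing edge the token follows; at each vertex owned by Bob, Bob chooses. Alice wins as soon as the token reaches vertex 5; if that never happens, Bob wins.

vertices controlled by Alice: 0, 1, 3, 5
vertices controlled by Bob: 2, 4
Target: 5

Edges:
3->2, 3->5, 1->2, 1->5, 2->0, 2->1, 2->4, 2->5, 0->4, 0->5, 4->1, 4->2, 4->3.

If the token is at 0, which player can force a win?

Alice

A0 = {5}
A1: add {0, 1, 3} — 0 (Alice) has 0→5; 1 (Alice) has 1→5; 3 (Alice) has 3→5.
A2 = A1; e.g. 2 (Bob) can still go to 4. Fixed point.
0 ∈ A1, so Alice can force the target.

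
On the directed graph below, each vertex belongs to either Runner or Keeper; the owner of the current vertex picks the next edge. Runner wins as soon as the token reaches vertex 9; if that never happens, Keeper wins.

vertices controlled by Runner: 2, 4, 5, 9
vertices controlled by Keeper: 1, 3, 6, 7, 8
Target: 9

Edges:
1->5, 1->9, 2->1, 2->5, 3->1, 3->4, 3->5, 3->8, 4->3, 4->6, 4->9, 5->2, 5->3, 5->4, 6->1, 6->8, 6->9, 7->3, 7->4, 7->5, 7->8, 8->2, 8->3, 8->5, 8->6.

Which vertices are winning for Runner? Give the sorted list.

A0 = {9}
A1: add {4} — 4 (Runner) has 4→9.
A2: add {5} — 5 (Runner) has 5→4.
A3: add {1, 2} — 1 (Keeper): all of {5, 9} already in; 2 (Runner) has 2→5.
A4 = A3; e.g. 3 (Keeper) can still go to 8. Fixed point.
Runner's winning region = {1, 2, 4, 5, 9}.

1, 2, 4, 5, 9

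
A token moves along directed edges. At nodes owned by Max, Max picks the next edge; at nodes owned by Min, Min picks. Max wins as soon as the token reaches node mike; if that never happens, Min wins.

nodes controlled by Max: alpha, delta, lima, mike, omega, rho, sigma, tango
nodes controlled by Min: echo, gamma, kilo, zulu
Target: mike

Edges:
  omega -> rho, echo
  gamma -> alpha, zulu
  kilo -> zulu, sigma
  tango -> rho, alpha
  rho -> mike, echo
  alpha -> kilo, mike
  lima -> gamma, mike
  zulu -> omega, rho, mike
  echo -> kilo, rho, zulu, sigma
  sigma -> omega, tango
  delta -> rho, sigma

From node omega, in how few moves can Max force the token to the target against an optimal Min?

A0 = {mike}
A1: add {alpha, lima, rho} — rho (Max) has rho→mike; alpha (Max) has alpha→mike; lima (Max) has lima→mike.
A2: add {delta, omega, tango} — omega (Max) has omega→rho; tango (Max) has tango→rho; delta (Max) has delta→rho.
omega enters the attractor at level 2, so Max can force the target in 2 moves from there.

2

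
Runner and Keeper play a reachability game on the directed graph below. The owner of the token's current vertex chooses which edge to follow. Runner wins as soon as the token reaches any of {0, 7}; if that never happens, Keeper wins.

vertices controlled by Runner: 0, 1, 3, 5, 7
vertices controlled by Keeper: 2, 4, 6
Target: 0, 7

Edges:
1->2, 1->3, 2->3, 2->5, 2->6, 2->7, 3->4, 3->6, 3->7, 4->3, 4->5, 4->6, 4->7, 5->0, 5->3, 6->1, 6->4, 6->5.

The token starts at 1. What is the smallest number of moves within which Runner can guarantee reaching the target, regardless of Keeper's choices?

A0 = {0, 7}
A1: add {3, 5} — 3 (Runner) has 3→7; 5 (Runner) has 5→0.
A2: add {1} — 1 (Runner) has 1→3.
A3 = A2; e.g. 2 (Keeper) can still go to 6. Fixed point.
1 enters the attractor at level 2, so Runner can force the target in 2 moves from there.

2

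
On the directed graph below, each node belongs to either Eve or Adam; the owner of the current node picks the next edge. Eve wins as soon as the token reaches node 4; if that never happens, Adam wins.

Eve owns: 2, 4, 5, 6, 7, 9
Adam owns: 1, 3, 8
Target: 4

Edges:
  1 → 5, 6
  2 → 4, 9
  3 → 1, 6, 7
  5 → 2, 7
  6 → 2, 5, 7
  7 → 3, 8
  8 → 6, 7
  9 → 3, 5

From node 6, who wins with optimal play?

Eve

A0 = {4}
A1: add {2} — 2 (Eve) has 2→4.
A2: add {5, 6} — 5 (Eve) has 5→2; 6 (Eve) has 6→2.
6 ∈ A2, so Eve can force the target.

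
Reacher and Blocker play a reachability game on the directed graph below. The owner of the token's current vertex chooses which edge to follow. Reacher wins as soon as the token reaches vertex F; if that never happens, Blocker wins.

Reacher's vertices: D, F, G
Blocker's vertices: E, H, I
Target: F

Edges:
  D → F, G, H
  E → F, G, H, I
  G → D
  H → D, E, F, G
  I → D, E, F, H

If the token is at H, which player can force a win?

A0 = {F}
A1: add {D} — D (Reacher) has D→F.
A2: add {G} — G (Reacher) has G→D.
A3 = A2; e.g. E (Blocker) can still go to H. Fixed point.
H never enters the attractor, so Blocker can avoid the target forever.

Blocker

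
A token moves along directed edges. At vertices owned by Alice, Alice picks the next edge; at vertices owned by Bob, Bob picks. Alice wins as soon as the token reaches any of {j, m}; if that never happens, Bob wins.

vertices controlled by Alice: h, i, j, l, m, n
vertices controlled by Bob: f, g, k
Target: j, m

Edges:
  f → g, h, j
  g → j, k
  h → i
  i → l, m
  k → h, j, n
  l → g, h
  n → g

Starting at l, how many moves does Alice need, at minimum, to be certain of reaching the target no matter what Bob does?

A0 = {j, m}
A1: add {i} — i (Alice) has i→m.
A2: add {h} — h (Alice) has h→i.
A3: add {l} — l (Alice) has l→h.
A4 = A3; e.g. f (Bob) can still go to g. Fixed point.
l enters the attractor at level 3, so Alice can force the target in 3 moves from there.

3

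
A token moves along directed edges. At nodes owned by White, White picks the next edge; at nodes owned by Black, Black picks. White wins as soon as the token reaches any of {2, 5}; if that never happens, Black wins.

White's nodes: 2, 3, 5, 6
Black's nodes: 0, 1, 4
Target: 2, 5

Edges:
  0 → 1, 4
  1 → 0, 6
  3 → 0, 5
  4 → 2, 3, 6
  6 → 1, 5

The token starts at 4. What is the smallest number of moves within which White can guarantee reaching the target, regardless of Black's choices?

2

A0 = {2, 5}
A1: add {3, 6} — 3 (White) has 3→5; 6 (White) has 6→5.
A2: add {4} — 4 (Black): all of {2, 3, 6} already in.
A3 = A2; e.g. 0 (Black) can still go to 1. Fixed point.
4 enters the attractor at level 2, so White can force the target in 2 moves from there.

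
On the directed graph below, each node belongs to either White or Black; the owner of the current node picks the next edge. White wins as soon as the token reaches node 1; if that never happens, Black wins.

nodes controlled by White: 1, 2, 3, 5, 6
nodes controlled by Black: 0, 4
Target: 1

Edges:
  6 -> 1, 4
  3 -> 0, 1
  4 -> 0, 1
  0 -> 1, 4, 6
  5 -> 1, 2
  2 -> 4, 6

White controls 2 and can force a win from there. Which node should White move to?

6

A0 = {1}
A1: add {3, 5, 6} — 3 (White) has 3→1; 5 (White) has 5→1; 6 (White) has 6→1.
A2: add {2} — 2 (White) has 2→6.
A3 = A2; e.g. 0 (Black) can still go to 4. Fixed point.
From 2, successor 6 is in the attractor (rank 1); the other successor 4 is not.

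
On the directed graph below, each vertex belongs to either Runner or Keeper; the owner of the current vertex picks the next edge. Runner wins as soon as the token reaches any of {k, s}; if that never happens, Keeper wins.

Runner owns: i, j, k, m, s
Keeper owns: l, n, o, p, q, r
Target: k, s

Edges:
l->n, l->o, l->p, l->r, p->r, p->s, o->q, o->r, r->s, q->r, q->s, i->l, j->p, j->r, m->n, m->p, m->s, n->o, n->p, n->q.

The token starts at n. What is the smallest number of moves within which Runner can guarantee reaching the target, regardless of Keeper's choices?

4

A0 = {k, s}
A1: add {m, r} — m (Runner) has m→s; r (Keeper): all of {s} already in.
A2: add {j, p, q} — j (Runner) has j→r; p (Keeper): all of {r, s} already in; q (Keeper): all of {r, s} already in.
A3: add {o} — o (Keeper): all of {q, r} already in.
A4: add {n} — n (Keeper): all of {o, p, q} already in.
n enters the attractor at level 4, so Runner can force the target in 4 moves from there.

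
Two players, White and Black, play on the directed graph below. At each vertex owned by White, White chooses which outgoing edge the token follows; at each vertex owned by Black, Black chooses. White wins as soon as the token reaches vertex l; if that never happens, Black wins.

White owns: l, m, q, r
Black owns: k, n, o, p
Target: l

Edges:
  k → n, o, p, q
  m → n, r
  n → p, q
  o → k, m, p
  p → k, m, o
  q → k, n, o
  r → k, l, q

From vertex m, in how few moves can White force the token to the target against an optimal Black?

A0 = {l}
A1: add {r} — r (White) has r→l.
A2: add {m} — m (White) has m→r.
A3 = A2; e.g. k (Black) can still go to n. Fixed point.
m enters the attractor at level 2, so White can force the target in 2 moves from there.

2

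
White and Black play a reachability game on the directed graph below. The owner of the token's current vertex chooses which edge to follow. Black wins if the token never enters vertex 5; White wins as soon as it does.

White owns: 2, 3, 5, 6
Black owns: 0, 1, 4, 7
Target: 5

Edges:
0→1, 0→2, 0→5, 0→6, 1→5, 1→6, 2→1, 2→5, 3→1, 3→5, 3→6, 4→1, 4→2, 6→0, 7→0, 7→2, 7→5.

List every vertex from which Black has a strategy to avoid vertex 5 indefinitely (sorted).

A0 = {5}
A1: add {2, 3} — 2 (White) has 2→5; 3 (White) has 3→5.
A2 = A1; e.g. 0 (Black) can still go to 1. Fixed point.
White's attractor = {2, 3, 5}; Black avoids the target exactly from the complement.

0, 1, 4, 6, 7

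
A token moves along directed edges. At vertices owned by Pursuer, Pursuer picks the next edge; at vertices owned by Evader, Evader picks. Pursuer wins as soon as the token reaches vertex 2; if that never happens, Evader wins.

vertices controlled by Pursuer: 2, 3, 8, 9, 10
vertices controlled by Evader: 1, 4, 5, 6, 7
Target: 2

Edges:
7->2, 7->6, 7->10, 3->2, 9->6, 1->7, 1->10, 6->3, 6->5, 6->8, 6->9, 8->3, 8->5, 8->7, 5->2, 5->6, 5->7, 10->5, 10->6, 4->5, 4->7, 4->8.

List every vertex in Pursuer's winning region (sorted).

A0 = {2}
A1: add {3} — 3 (Pursuer) has 3→2.
A2: add {8} — 8 (Pursuer) has 8→3.
A3 = A2; e.g. 1 (Evader) can still go to 7. Fixed point.
Pursuer's winning region = {2, 3, 8}.

2, 3, 8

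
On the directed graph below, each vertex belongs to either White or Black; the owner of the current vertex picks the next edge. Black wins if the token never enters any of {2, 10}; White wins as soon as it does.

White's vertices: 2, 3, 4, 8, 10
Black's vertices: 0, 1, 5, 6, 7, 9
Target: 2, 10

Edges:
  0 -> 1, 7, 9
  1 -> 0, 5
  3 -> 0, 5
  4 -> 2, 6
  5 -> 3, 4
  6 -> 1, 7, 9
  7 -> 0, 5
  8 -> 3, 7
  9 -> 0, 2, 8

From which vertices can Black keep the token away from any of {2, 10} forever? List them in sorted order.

A0 = {2, 10}
A1: add {4} — 4 (White) has 4→2.
A2 = A1; e.g. 0 (Black) can still go to 1. Fixed point.
White's attractor = {2, 4, 10}; Black avoids the target exactly from the complement.

0, 1, 3, 5, 6, 7, 8, 9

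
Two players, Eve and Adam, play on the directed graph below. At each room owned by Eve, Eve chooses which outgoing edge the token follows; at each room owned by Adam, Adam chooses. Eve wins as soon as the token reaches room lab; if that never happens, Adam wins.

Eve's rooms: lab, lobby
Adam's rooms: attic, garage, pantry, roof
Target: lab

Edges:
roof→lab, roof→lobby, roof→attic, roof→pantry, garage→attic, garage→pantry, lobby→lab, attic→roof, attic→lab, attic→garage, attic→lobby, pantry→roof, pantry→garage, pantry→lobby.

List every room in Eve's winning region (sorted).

A0 = {lab}
A1: add {lobby} — lobby (Eve) has lobby→lab.
A2 = A1; e.g. roof (Adam) can still go to attic. Fixed point.
Eve's winning region = {lab, lobby}.

lab, lobby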